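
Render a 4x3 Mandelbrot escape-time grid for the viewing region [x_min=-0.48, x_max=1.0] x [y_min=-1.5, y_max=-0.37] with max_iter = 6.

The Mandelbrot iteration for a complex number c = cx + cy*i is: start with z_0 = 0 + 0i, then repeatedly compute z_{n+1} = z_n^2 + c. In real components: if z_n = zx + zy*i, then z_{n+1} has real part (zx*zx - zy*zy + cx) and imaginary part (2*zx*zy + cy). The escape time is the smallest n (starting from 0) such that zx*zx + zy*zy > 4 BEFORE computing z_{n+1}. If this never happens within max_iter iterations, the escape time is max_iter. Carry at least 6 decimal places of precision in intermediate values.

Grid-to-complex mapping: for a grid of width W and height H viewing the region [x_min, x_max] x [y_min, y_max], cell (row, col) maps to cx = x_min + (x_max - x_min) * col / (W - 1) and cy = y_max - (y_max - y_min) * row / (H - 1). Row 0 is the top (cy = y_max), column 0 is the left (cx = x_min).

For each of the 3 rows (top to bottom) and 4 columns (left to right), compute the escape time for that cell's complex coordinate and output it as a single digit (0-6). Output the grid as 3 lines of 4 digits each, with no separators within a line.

(row=0, col=0): c = -0.4800 + -0.3700i → escape time 6
(row=0, col=1): c = 0.0133 + -0.3700i → escape time 6
(row=0, col=2): c = 0.5067 + -0.3700i → escape time 5
(row=0, col=3): c = 1.0000 + -0.3700i → escape time 2
(row=1, col=0): c = -0.4800 + -0.9350i → escape time 4
(row=1, col=1): c = 0.0133 + -0.9350i → escape time 6
(row=1, col=2): c = 0.5067 + -0.9350i → escape time 3
(row=1, col=3): c = 1.0000 + -0.9350i → escape time 2
(row=2, col=0): c = -0.4800 + -1.5000i → escape time 2
(row=2, col=1): c = 0.0133 + -1.5000i → escape time 2
(row=2, col=2): c = 0.5067 + -1.5000i → escape time 2
(row=2, col=3): c = 1.0000 + -1.5000i → escape time 2

Answer: 6652
4632
2222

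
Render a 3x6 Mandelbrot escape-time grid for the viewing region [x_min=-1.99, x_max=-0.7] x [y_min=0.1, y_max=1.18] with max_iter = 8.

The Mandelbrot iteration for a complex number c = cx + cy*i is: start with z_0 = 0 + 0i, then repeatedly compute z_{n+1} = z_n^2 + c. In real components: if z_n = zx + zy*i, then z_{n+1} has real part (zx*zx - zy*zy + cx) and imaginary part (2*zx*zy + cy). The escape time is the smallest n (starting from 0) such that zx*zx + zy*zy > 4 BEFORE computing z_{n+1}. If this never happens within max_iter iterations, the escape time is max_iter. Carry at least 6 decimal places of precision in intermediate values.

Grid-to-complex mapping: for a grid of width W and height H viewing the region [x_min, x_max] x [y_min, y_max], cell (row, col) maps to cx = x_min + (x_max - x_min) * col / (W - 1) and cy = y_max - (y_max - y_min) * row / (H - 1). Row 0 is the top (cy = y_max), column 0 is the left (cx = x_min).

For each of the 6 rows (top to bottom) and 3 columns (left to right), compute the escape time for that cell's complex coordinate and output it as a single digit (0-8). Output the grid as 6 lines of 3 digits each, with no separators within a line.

(row=0, col=0): c = -1.9900 + 1.1800i → escape time 1
(row=0, col=1): c = -1.3450 + 1.1800i → escape time 2
(row=0, col=2): c = -0.7000 + 1.1800i → escape time 3
(row=1, col=0): c = -1.9900 + 0.9640i → escape time 1
(row=1, col=1): c = -1.3450 + 0.9640i → escape time 3
(row=1, col=2): c = -0.7000 + 0.9640i → escape time 4
(row=2, col=0): c = -1.9900 + 0.7480i → escape time 1
(row=2, col=1): c = -1.3450 + 0.7480i → escape time 3
(row=2, col=2): c = -0.7000 + 0.7480i → escape time 4
(row=3, col=0): c = -1.9900 + 0.5320i → escape time 1
(row=3, col=1): c = -1.3450 + 0.5320i → escape time 3
(row=3, col=2): c = -0.7000 + 0.5320i → escape time 7
(row=4, col=0): c = -1.9900 + 0.3160i → escape time 1
(row=4, col=1): c = -1.3450 + 0.3160i → escape time 6
(row=4, col=2): c = -0.7000 + 0.3160i → escape time 8
(row=5, col=0): c = -1.9900 + 0.1000i → escape time 3
(row=5, col=1): c = -1.3450 + 0.1000i → escape time 8
(row=5, col=2): c = -0.7000 + 0.1000i → escape time 8

Answer: 123
134
134
137
168
388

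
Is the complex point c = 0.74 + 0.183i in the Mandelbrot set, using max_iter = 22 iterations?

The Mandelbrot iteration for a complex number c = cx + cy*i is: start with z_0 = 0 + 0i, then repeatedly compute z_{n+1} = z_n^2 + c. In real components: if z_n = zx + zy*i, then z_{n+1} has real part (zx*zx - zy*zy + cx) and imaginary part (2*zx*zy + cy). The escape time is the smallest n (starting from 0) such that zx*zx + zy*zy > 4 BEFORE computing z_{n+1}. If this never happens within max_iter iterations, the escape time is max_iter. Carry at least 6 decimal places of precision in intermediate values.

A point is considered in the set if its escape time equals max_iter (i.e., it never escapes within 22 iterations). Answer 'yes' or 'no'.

z_0 = 0 + 0i, c = 0.7400 + 0.1830i
Iter 1: z = 0.7400 + 0.1830i, |z|^2 = 0.5811
Iter 2: z = 1.2541 + 0.4538i, |z|^2 = 1.7788
Iter 3: z = 2.1068 + 1.3213i, |z|^2 = 6.1846
Escaped at iteration 3

Answer: no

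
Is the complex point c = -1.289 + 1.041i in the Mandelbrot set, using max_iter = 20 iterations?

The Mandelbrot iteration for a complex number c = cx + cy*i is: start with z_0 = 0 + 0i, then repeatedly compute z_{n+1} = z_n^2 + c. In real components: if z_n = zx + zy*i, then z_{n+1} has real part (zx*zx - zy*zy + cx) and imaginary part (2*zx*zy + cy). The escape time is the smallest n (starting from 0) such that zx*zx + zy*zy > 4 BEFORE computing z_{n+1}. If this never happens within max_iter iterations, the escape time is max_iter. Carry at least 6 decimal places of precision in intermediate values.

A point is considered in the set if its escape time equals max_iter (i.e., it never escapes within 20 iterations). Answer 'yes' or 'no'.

Answer: no

Derivation:
z_0 = 0 + 0i, c = -1.2890 + 1.0410i
Iter 1: z = -1.2890 + 1.0410i, |z|^2 = 2.7452
Iter 2: z = -0.7112 + -1.6427i, |z|^2 = 3.2042
Iter 3: z = -3.4817 + 3.3774i, |z|^2 = 23.5294
Escaped at iteration 3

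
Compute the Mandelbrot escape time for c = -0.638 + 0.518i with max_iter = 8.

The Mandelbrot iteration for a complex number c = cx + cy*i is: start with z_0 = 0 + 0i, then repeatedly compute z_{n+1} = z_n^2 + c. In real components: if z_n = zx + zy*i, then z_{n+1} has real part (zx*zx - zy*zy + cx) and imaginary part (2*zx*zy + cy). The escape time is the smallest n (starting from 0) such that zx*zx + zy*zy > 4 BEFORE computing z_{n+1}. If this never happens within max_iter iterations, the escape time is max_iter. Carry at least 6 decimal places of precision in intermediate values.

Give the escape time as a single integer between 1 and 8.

Answer: 8

Derivation:
z_0 = 0 + 0i, c = -0.6380 + 0.5180i
Iter 1: z = -0.6380 + 0.5180i, |z|^2 = 0.6754
Iter 2: z = -0.4993 + -0.1430i, |z|^2 = 0.2697
Iter 3: z = -0.4092 + 0.6608i, |z|^2 = 0.6040
Iter 4: z = -0.9072 + -0.0227i, |z|^2 = 0.8235
Iter 5: z = 0.1845 + 0.5592i, |z|^2 = 0.3468
Iter 6: z = -0.9167 + 0.7243i, |z|^2 = 1.3650
Iter 7: z = -0.3224 + -0.8100i, |z|^2 = 0.7600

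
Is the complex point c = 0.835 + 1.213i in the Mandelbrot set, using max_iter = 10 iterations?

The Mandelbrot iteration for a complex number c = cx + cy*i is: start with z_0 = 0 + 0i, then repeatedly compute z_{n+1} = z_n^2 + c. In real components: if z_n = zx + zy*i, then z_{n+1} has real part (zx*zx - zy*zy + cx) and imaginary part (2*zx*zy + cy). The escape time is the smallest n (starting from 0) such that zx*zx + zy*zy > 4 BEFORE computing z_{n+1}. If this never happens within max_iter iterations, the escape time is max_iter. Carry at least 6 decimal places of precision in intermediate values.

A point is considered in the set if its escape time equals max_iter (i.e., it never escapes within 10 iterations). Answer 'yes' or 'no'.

Answer: no

Derivation:
z_0 = 0 + 0i, c = 0.8350 + 1.2130i
Iter 1: z = 0.8350 + 1.2130i, |z|^2 = 2.1686
Iter 2: z = 0.0609 + 3.2387i, |z|^2 = 10.4929
Escaped at iteration 2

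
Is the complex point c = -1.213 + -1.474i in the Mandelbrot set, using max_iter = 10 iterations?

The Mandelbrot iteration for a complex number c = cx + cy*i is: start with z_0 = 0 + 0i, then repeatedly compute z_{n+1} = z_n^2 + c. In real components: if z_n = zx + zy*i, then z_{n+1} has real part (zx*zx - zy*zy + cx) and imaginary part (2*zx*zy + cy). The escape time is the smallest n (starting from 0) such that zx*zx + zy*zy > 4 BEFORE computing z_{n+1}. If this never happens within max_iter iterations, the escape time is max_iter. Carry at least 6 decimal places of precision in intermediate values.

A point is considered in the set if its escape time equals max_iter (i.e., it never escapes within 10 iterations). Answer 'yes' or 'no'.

z_0 = 0 + 0i, c = -1.2130 + -1.4740i
Iter 1: z = -1.2130 + -1.4740i, |z|^2 = 3.6440
Iter 2: z = -1.9143 + 2.1019i, |z|^2 = 8.0827
Escaped at iteration 2

Answer: no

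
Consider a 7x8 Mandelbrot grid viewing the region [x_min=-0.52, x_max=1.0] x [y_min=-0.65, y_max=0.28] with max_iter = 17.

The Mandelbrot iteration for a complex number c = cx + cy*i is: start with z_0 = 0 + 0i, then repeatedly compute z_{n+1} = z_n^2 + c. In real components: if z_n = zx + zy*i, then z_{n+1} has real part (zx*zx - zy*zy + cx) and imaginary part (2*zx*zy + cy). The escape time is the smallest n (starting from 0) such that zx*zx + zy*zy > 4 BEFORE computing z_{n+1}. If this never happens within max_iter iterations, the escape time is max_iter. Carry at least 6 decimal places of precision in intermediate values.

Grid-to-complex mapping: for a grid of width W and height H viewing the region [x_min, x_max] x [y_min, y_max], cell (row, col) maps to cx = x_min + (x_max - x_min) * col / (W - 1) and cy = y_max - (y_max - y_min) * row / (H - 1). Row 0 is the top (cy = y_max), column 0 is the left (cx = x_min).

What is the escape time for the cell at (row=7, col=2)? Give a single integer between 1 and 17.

z_0 = 0 + 0i, c = -0.0133 + -0.6500i
Iter 1: z = -0.0133 + -0.6500i, |z|^2 = 0.4227
Iter 2: z = -0.4357 + -0.6327i, |z|^2 = 0.5901
Iter 3: z = -0.2238 + -0.0988i, |z|^2 = 0.0598
Iter 4: z = 0.0270 + -0.6058i, |z|^2 = 0.3677
Iter 5: z = -0.3796 + -0.6827i, |z|^2 = 0.6102
Iter 6: z = -0.3353 + -0.1317i, |z|^2 = 0.1298
Iter 7: z = 0.0818 + -0.5617i, |z|^2 = 0.3222
Iter 8: z = -0.3221 + -0.7419i, |z|^2 = 0.6541
Iter 9: z = -0.4599 + -0.1720i, |z|^2 = 0.2411
Iter 10: z = 0.1686 + -0.4917i, |z|^2 = 0.2702
Iter 11: z = -0.2267 + -0.8158i, |z|^2 = 0.7170
Iter 12: z = -0.6275 + -0.2801i, |z|^2 = 0.4722
Iter 13: z = 0.3020 + -0.2985i, |z|^2 = 0.1803
Iter 14: z = -0.0112 + -0.8303i, |z|^2 = 0.6895
Iter 15: z = -0.7026 + -0.6313i, |z|^2 = 0.8922
Iter 16: z = 0.0817 + 0.2371i, |z|^2 = 0.0629

Answer: 17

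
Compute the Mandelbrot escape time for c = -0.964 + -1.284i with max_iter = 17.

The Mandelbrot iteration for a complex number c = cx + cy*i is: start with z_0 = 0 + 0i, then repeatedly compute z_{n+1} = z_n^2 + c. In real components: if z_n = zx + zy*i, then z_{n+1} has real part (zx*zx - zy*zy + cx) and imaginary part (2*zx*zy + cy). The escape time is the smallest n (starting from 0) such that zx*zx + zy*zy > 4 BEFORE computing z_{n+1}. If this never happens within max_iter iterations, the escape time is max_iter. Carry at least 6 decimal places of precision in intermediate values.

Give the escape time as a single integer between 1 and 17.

z_0 = 0 + 0i, c = -0.9640 + -1.2840i
Iter 1: z = -0.9640 + -1.2840i, |z|^2 = 2.5780
Iter 2: z = -1.6834 + 1.1916i, |z|^2 = 4.2535
Escaped at iteration 2

Answer: 2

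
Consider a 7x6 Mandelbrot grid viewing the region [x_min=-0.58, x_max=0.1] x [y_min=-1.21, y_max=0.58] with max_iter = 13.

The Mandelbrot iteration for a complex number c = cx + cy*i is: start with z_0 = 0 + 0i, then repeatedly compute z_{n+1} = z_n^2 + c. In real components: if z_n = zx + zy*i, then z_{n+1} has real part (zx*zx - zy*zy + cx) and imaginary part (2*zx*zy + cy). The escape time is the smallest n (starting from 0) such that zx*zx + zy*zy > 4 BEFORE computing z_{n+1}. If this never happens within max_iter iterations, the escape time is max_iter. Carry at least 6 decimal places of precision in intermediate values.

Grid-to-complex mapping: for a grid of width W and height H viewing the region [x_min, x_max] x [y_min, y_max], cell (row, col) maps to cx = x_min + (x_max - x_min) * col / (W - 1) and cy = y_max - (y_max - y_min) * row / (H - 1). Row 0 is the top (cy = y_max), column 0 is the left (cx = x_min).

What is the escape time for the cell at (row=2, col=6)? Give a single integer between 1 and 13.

Answer: 13

Derivation:
z_0 = 0 + 0i, c = 0.1000 + -0.1360i
Iter 1: z = 0.1000 + -0.1360i, |z|^2 = 0.0285
Iter 2: z = 0.0915 + -0.1632i, |z|^2 = 0.0350
Iter 3: z = 0.0817 + -0.1659i, |z|^2 = 0.0342
Iter 4: z = 0.0792 + -0.1631i, |z|^2 = 0.0329
Iter 5: z = 0.0797 + -0.1618i, |z|^2 = 0.0325
Iter 6: z = 0.0802 + -0.1618i, |z|^2 = 0.0326
Iter 7: z = 0.0803 + -0.1619i, |z|^2 = 0.0327
Iter 8: z = 0.0802 + -0.1620i, |z|^2 = 0.0327
Iter 9: z = 0.0802 + -0.1620i, |z|^2 = 0.0327
Iter 10: z = 0.0802 + -0.1620i, |z|^2 = 0.0327
Iter 11: z = 0.0802 + -0.1620i, |z|^2 = 0.0327
Iter 12: z = 0.0802 + -0.1620i, |z|^2 = 0.0327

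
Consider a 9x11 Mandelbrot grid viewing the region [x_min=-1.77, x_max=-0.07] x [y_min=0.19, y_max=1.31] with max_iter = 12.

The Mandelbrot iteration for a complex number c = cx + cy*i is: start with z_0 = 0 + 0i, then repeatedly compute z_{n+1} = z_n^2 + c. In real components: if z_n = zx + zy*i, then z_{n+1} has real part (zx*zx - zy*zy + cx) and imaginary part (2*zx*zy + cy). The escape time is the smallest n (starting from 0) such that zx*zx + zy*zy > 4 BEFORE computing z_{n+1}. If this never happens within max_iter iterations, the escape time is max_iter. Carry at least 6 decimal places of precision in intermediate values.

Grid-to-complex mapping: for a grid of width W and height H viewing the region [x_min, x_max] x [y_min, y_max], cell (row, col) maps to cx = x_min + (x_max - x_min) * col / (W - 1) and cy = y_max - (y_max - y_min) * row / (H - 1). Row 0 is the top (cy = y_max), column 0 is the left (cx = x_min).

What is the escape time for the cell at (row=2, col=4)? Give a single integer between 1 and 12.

Answer: 3

Derivation:
z_0 = 0 + 0i, c = -0.9200 + 1.0860i
Iter 1: z = -0.9200 + 1.0860i, |z|^2 = 2.0258
Iter 2: z = -1.2530 + -0.9122i, |z|^2 = 2.4022
Iter 3: z = -0.1822 + 3.3721i, |z|^2 = 11.4040
Escaped at iteration 3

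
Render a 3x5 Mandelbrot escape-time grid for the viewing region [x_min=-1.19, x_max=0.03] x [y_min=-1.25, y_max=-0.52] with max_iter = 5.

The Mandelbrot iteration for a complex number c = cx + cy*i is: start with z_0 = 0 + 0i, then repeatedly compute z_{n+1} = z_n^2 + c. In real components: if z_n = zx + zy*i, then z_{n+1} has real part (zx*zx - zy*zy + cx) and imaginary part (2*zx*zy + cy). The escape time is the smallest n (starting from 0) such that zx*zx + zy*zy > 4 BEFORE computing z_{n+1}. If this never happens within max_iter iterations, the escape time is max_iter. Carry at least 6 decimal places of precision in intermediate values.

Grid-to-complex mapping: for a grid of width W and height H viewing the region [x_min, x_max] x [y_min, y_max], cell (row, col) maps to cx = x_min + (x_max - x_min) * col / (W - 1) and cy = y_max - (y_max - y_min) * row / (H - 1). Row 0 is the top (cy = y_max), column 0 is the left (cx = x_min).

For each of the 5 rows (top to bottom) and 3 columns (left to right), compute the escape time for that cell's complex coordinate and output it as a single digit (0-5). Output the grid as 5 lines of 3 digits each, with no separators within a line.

(row=0, col=0): c = -1.1900 + -0.5200i → escape time 4
(row=0, col=1): c = -0.5800 + -0.5200i → escape time 5
(row=0, col=2): c = 0.0300 + -0.5200i → escape time 5
(row=1, col=0): c = -1.1900 + -0.7025i → escape time 3
(row=1, col=1): c = -0.5800 + -0.7025i → escape time 5
(row=1, col=2): c = 0.0300 + -0.7025i → escape time 5
(row=2, col=0): c = -1.1900 + -0.8850i → escape time 3
(row=2, col=1): c = -0.5800 + -0.8850i → escape time 4
(row=2, col=2): c = 0.0300 + -0.8850i → escape time 5
(row=3, col=0): c = -1.1900 + -1.0675i → escape time 3
(row=3, col=1): c = -0.5800 + -1.0675i → escape time 3
(row=3, col=2): c = 0.0300 + -1.0675i → escape time 4
(row=4, col=0): c = -1.1900 + -1.2500i → escape time 2
(row=4, col=1): c = -0.5800 + -1.2500i → escape time 3
(row=4, col=2): c = 0.0300 + -1.2500i → escape time 2

Answer: 455
355
345
334
232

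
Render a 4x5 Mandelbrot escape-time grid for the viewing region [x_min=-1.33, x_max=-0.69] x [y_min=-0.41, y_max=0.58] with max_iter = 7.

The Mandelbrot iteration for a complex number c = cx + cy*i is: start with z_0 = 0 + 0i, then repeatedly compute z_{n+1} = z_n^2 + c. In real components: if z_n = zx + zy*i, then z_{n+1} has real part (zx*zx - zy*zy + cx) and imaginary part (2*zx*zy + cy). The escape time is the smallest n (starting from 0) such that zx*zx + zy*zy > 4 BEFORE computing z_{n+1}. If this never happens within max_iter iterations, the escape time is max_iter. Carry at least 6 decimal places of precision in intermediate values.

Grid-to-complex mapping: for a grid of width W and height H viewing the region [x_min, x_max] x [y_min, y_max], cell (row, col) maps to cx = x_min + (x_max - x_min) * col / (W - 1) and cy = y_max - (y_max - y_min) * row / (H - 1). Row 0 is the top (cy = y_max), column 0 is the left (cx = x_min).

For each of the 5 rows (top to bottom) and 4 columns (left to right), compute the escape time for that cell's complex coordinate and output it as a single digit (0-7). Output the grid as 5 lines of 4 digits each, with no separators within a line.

(row=0, col=0): c = -1.3300 + 0.5800i → escape time 3
(row=0, col=1): c = -1.1167 + 0.5800i → escape time 4
(row=0, col=2): c = -0.9033 + 0.5800i → escape time 5
(row=0, col=3): c = -0.6900 + 0.5800i → escape time 6
(row=1, col=0): c = -1.3300 + 0.3325i → escape time 6
(row=1, col=1): c = -1.1167 + 0.3325i → escape time 7
(row=1, col=2): c = -0.9033 + 0.3325i → escape time 7
(row=1, col=3): c = -0.6900 + 0.3325i → escape time 7
(row=2, col=0): c = -1.3300 + 0.0850i → escape time 7
(row=2, col=1): c = -1.1167 + 0.0850i → escape time 7
(row=2, col=2): c = -0.9033 + 0.0850i → escape time 7
(row=2, col=3): c = -0.6900 + 0.0850i → escape time 7
(row=3, col=0): c = -1.3300 + -0.1625i → escape time 7
(row=3, col=1): c = -1.1167 + -0.1625i → escape time 7
(row=3, col=2): c = -0.9033 + -0.1625i → escape time 7
(row=3, col=3): c = -0.6900 + -0.1625i → escape time 7
(row=4, col=0): c = -1.3300 + -0.4100i → escape time 6
(row=4, col=1): c = -1.1167 + -0.4100i → escape time 6
(row=4, col=2): c = -0.9033 + -0.4100i → escape time 7
(row=4, col=3): c = -0.6900 + -0.4100i → escape time 7

Answer: 3456
6777
7777
7777
6677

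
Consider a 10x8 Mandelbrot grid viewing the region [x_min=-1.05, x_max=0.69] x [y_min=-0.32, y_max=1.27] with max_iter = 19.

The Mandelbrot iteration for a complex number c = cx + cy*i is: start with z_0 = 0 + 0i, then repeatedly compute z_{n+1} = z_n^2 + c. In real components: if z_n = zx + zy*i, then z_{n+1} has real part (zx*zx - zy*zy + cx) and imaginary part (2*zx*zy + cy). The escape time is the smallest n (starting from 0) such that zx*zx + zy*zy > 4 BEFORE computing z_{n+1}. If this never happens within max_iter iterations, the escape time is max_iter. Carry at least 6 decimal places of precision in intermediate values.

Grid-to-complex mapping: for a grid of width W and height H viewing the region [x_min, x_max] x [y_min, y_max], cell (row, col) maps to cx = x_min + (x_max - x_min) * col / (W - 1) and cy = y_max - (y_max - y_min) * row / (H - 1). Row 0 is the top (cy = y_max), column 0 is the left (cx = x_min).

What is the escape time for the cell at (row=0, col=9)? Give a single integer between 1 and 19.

z_0 = 0 + 0i, c = 0.6900 + 1.2700i
Iter 1: z = 0.6900 + 1.2700i, |z|^2 = 2.0890
Iter 2: z = -0.4468 + 3.0226i, |z|^2 = 9.3357
Escaped at iteration 2

Answer: 2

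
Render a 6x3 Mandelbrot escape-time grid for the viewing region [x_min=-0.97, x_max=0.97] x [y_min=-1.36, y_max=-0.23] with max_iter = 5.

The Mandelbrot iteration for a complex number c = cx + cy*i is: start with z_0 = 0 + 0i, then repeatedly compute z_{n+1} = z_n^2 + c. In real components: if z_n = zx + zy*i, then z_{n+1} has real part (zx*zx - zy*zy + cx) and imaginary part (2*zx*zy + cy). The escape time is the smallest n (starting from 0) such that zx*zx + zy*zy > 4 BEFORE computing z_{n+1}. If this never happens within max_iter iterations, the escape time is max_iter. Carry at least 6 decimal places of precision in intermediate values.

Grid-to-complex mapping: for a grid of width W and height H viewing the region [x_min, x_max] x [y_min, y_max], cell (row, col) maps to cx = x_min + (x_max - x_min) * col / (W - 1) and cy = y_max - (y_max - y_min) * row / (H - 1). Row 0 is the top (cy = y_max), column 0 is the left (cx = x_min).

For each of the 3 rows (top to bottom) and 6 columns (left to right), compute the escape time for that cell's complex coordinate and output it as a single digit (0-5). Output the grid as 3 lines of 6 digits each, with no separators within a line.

Answer: 555543
355532
222222

Derivation:
(row=0, col=0): c = -0.9700 + -0.2300i → escape time 5
(row=0, col=1): c = -0.5820 + -0.2300i → escape time 5
(row=0, col=2): c = -0.1940 + -0.2300i → escape time 5
(row=0, col=3): c = 0.1940 + -0.2300i → escape time 5
(row=0, col=4): c = 0.5820 + -0.2300i → escape time 4
(row=0, col=5): c = 0.9700 + -0.2300i → escape time 3
(row=1, col=0): c = -0.9700 + -0.7950i → escape time 3
(row=1, col=1): c = -0.5820 + -0.7950i → escape time 5
(row=1, col=2): c = -0.1940 + -0.7950i → escape time 5
(row=1, col=3): c = 0.1940 + -0.7950i → escape time 5
(row=1, col=4): c = 0.5820 + -0.7950i → escape time 3
(row=1, col=5): c = 0.9700 + -0.7950i → escape time 2
(row=2, col=0): c = -0.9700 + -1.3600i → escape time 2
(row=2, col=1): c = -0.5820 + -1.3600i → escape time 2
(row=2, col=2): c = -0.1940 + -1.3600i → escape time 2
(row=2, col=3): c = 0.1940 + -1.3600i → escape time 2
(row=2, col=4): c = 0.5820 + -1.3600i → escape time 2
(row=2, col=5): c = 0.9700 + -1.3600i → escape time 2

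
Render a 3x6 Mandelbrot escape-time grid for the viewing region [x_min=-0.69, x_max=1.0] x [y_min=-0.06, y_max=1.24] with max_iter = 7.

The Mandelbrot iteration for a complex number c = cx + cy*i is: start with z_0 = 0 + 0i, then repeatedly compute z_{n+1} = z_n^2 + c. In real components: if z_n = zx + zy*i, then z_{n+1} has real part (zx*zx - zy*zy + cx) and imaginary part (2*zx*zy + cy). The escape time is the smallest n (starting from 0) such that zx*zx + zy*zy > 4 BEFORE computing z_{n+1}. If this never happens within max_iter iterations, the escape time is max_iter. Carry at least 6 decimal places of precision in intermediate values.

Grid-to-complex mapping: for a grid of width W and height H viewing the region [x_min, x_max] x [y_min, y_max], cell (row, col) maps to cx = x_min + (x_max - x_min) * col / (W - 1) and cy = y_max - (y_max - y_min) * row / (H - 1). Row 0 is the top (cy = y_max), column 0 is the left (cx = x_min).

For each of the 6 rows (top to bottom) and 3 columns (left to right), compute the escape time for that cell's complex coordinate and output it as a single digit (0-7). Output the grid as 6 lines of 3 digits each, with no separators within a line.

(row=0, col=0): c = -0.6900 + 1.2400i → escape time 3
(row=0, col=1): c = 0.1550 + 1.2400i → escape time 2
(row=0, col=2): c = 1.0000 + 1.2400i → escape time 2
(row=1, col=0): c = -0.6900 + 0.9800i → escape time 4
(row=1, col=1): c = 0.1550 + 0.9800i → escape time 4
(row=1, col=2): c = 1.0000 + 0.9800i → escape time 2
(row=2, col=0): c = -0.6900 + 0.7200i → escape time 5
(row=2, col=1): c = 0.1550 + 0.7200i → escape time 7
(row=2, col=2): c = 1.0000 + 0.7200i → escape time 2
(row=3, col=0): c = -0.6900 + 0.4600i → escape time 7
(row=3, col=1): c = 0.1550 + 0.4600i → escape time 7
(row=3, col=2): c = 1.0000 + 0.4600i → escape time 2
(row=4, col=0): c = -0.6900 + 0.2000i → escape time 7
(row=4, col=1): c = 0.1550 + 0.2000i → escape time 7
(row=4, col=2): c = 1.0000 + 0.2000i → escape time 2
(row=5, col=0): c = -0.6900 + -0.0600i → escape time 7
(row=5, col=1): c = 0.1550 + -0.0600i → escape time 7
(row=5, col=2): c = 1.0000 + -0.0600i → escape time 2

Answer: 322
442
572
772
772
772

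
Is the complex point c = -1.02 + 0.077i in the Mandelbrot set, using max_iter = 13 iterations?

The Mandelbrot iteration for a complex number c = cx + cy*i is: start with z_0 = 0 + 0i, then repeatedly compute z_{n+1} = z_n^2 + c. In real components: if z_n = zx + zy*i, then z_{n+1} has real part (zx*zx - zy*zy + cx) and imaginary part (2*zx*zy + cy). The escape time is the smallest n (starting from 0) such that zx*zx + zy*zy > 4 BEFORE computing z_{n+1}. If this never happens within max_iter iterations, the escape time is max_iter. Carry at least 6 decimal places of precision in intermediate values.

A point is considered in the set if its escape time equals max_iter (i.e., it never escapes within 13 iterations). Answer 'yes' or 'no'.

Answer: yes

Derivation:
z_0 = 0 + 0i, c = -1.0200 + 0.0770i
Iter 1: z = -1.0200 + 0.0770i, |z|^2 = 1.0463
Iter 2: z = 0.0145 + -0.0801i, |z|^2 = 0.0066
Iter 3: z = -1.0262 + 0.0747i, |z|^2 = 1.0587
Iter 4: z = 0.0275 + -0.0763i, |z|^2 = 0.0066
Iter 5: z = -1.0251 + 0.0728i, |z|^2 = 1.0561
Iter 6: z = 0.0255 + -0.0723i, |z|^2 = 0.0059
Iter 7: z = -1.0246 + 0.0733i, |z|^2 = 1.0551
Iter 8: z = 0.0244 + -0.0732i, |z|^2 = 0.0060
Iter 9: z = -1.0248 + 0.0734i, |z|^2 = 1.0555
Iter 10: z = 0.0248 + -0.0735i, |z|^2 = 0.0060
Iter 11: z = -1.0248 + 0.0734i, |z|^2 = 1.0556
Iter 12: z = 0.0248 + -0.0734i, |z|^2 = 0.0060
Did not escape in 13 iterations → in set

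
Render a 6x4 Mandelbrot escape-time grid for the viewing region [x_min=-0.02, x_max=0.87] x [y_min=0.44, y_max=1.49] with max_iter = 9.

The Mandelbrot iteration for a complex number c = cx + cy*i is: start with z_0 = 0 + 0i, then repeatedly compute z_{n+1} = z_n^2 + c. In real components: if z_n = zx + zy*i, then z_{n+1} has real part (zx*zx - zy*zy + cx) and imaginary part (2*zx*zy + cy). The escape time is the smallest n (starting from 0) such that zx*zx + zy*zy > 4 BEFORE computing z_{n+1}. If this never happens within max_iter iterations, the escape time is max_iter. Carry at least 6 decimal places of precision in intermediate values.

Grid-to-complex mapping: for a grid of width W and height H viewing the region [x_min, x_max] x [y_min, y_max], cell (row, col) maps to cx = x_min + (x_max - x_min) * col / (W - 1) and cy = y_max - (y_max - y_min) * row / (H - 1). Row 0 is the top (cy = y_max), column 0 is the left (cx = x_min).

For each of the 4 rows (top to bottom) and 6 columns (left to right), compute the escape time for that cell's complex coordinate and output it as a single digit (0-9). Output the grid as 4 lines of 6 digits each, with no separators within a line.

(row=0, col=0): c = -0.0200 + 1.4900i → escape time 2
(row=0, col=1): c = 0.1580 + 1.4900i → escape time 2
(row=0, col=2): c = 0.3360 + 1.4900i → escape time 2
(row=0, col=3): c = 0.5140 + 1.4900i → escape time 2
(row=0, col=4): c = 0.6920 + 1.4900i → escape time 2
(row=0, col=5): c = 0.8700 + 1.4900i → escape time 2
(row=1, col=0): c = -0.0200 + 1.1400i → escape time 4
(row=1, col=1): c = 0.1580 + 1.1400i → escape time 3
(row=1, col=2): c = 0.3360 + 1.1400i → escape time 2
(row=1, col=3): c = 0.5140 + 1.1400i → escape time 2
(row=1, col=4): c = 0.6920 + 1.1400i → escape time 2
(row=1, col=5): c = 0.8700 + 1.1400i → escape time 2
(row=2, col=0): c = -0.0200 + 0.7900i → escape time 9
(row=2, col=1): c = 0.1580 + 0.7900i → escape time 5
(row=2, col=2): c = 0.3360 + 0.7900i → escape time 4
(row=2, col=3): c = 0.5140 + 0.7900i → escape time 3
(row=2, col=4): c = 0.6920 + 0.7900i → escape time 3
(row=2, col=5): c = 0.8700 + 0.7900i → escape time 2
(row=3, col=0): c = -0.0200 + 0.4400i → escape time 9
(row=3, col=1): c = 0.1580 + 0.4400i → escape time 9
(row=3, col=2): c = 0.3360 + 0.4400i → escape time 9
(row=3, col=3): c = 0.5140 + 0.4400i → escape time 5
(row=3, col=4): c = 0.6920 + 0.4400i → escape time 3
(row=3, col=5): c = 0.8700 + 0.4400i → escape time 3

Answer: 222222
432222
954332
999533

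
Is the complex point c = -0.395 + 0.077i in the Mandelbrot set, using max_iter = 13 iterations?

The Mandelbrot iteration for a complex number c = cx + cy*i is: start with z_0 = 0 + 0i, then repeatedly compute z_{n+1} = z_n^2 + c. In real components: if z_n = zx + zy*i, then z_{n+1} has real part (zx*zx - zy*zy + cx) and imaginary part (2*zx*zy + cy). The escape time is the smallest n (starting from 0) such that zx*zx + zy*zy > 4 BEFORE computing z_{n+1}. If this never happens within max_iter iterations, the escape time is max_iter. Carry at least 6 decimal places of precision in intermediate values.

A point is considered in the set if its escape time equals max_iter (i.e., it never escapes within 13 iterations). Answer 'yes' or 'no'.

z_0 = 0 + 0i, c = -0.3950 + 0.0770i
Iter 1: z = -0.3950 + 0.0770i, |z|^2 = 0.1620
Iter 2: z = -0.2449 + 0.0162i, |z|^2 = 0.0602
Iter 3: z = -0.3353 + 0.0691i, |z|^2 = 0.1172
Iter 4: z = -0.2874 + 0.0307i, |z|^2 = 0.0835
Iter 5: z = -0.3134 + 0.0594i, |z|^2 = 0.1017
Iter 6: z = -0.3003 + 0.0398i, |z|^2 = 0.0918
Iter 7: z = -0.3064 + 0.0531i, |z|^2 = 0.0967
Iter 8: z = -0.3039 + 0.0445i, |z|^2 = 0.0944
Iter 9: z = -0.3046 + 0.0500i, |z|^2 = 0.0953
Iter 10: z = -0.3047 + 0.0466i, |z|^2 = 0.0950
Iter 11: z = -0.3043 + 0.0486i, |z|^2 = 0.0950
Iter 12: z = -0.3048 + 0.0474i, |z|^2 = 0.0951
Did not escape in 13 iterations → in set

Answer: yes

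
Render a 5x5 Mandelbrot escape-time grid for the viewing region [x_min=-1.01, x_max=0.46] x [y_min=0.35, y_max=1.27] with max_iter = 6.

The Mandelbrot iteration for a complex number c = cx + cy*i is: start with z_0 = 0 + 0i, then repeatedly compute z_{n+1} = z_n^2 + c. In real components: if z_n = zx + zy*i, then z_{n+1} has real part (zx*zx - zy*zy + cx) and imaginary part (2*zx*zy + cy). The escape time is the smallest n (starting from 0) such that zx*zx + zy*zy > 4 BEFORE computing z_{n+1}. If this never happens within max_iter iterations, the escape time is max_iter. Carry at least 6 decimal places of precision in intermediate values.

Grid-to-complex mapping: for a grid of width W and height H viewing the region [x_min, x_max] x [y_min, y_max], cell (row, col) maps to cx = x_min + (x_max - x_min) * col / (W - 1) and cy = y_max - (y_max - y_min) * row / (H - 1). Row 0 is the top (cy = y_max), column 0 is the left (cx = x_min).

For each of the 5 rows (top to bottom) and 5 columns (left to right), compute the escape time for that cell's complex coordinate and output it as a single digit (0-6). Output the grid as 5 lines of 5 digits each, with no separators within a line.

(row=0, col=0): c = -1.0100 + 1.2700i → escape time 2
(row=0, col=1): c = -0.6425 + 1.2700i → escape time 3
(row=0, col=2): c = -0.2750 + 1.2700i → escape time 3
(row=0, col=3): c = 0.0925 + 1.2700i → escape time 2
(row=0, col=4): c = 0.4600 + 1.2700i → escape time 2
(row=1, col=0): c = -1.0100 + 1.0400i → escape time 3
(row=1, col=1): c = -0.6425 + 1.0400i → escape time 3
(row=1, col=2): c = -0.2750 + 1.0400i → escape time 5
(row=1, col=3): c = 0.0925 + 1.0400i → escape time 4
(row=1, col=4): c = 0.4600 + 1.0400i → escape time 2
(row=2, col=0): c = -1.0100 + 0.8100i → escape time 3
(row=2, col=1): c = -0.6425 + 0.8100i → escape time 4
(row=2, col=2): c = -0.2750 + 0.8100i → escape time 6
(row=2, col=3): c = 0.0925 + 0.8100i → escape time 6
(row=2, col=4): c = 0.4600 + 0.8100i → escape time 3
(row=3, col=0): c = -1.0100 + 0.5800i → escape time 5
(row=3, col=1): c = -0.6425 + 0.5800i → escape time 6
(row=3, col=2): c = -0.2750 + 0.5800i → escape time 6
(row=3, col=3): c = 0.0925 + 0.5800i → escape time 6
(row=3, col=4): c = 0.4600 + 0.5800i → escape time 5
(row=4, col=0): c = -1.0100 + 0.3500i → escape time 6
(row=4, col=1): c = -0.6425 + 0.3500i → escape time 6
(row=4, col=2): c = -0.2750 + 0.3500i → escape time 6
(row=4, col=3): c = 0.0925 + 0.3500i → escape time 6
(row=4, col=4): c = 0.4600 + 0.3500i → escape time 6

Answer: 23322
33542
34663
56665
66666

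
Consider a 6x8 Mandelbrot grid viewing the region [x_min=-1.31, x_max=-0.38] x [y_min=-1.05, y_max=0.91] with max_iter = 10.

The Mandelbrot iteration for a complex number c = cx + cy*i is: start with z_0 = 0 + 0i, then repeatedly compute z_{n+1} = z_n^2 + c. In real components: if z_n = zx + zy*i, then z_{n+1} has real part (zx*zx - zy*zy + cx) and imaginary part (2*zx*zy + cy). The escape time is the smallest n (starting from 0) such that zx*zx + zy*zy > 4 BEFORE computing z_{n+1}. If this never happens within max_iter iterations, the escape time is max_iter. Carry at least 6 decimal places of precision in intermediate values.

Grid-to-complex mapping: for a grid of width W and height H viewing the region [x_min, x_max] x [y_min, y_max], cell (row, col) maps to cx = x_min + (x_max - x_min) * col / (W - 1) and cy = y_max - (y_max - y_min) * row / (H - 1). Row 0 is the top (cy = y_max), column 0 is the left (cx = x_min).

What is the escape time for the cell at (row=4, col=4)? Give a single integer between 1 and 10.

z_0 = 0 + 0i, c = -0.5660 + -0.2100i
Iter 1: z = -0.5660 + -0.2100i, |z|^2 = 0.3645
Iter 2: z = -0.2897 + 0.0277i, |z|^2 = 0.0847
Iter 3: z = -0.4828 + -0.2261i, |z|^2 = 0.2842
Iter 4: z = -0.3840 + 0.0083i, |z|^2 = 0.1475
Iter 5: z = -0.4186 + -0.2164i, |z|^2 = 0.2221
Iter 6: z = -0.4376 + -0.0288i, |z|^2 = 0.1923
Iter 7: z = -0.3754 + -0.1848i, |z|^2 = 0.1750
Iter 8: z = -0.4592 + -0.0713i, |z|^2 = 0.2160
Iter 9: z = -0.3602 + -0.1445i, |z|^2 = 0.1506

Answer: 10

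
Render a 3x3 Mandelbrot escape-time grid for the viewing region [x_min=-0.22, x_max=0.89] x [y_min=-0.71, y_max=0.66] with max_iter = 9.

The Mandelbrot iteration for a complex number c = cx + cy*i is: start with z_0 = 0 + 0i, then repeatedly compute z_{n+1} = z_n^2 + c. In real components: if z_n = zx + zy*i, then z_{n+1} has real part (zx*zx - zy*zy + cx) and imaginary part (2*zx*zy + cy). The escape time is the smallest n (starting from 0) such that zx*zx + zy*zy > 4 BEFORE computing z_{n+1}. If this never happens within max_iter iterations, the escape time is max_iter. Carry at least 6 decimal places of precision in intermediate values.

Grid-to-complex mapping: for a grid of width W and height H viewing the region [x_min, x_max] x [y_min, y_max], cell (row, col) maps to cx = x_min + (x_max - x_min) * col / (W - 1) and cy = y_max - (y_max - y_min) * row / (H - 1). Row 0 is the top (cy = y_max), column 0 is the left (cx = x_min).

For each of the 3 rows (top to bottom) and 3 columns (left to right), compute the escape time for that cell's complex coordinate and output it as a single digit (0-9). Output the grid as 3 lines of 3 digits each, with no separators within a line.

Answer: 992
993
962

Derivation:
(row=0, col=0): c = -0.2200 + 0.6600i → escape time 9
(row=0, col=1): c = 0.3350 + 0.6600i → escape time 9
(row=0, col=2): c = 0.8900 + 0.6600i → escape time 2
(row=1, col=0): c = -0.2200 + -0.0250i → escape time 9
(row=1, col=1): c = 0.3350 + -0.0250i → escape time 9
(row=1, col=2): c = 0.8900 + -0.0250i → escape time 3
(row=2, col=0): c = -0.2200 + -0.7100i → escape time 9
(row=2, col=1): c = 0.3350 + -0.7100i → escape time 6
(row=2, col=2): c = 0.8900 + -0.7100i → escape time 2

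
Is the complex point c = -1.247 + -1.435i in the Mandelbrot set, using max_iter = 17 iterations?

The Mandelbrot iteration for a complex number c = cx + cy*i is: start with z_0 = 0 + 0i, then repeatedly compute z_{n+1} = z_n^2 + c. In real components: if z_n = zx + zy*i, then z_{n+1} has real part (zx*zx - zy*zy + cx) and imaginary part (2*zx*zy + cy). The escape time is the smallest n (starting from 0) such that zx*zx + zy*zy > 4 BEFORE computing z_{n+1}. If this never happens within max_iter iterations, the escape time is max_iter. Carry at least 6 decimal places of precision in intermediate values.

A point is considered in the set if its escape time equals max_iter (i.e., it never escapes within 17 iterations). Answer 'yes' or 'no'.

z_0 = 0 + 0i, c = -1.2470 + -1.4350i
Iter 1: z = -1.2470 + -1.4350i, |z|^2 = 3.6142
Iter 2: z = -1.7512 + 2.1439i, |z|^2 = 7.6630
Escaped at iteration 2

Answer: no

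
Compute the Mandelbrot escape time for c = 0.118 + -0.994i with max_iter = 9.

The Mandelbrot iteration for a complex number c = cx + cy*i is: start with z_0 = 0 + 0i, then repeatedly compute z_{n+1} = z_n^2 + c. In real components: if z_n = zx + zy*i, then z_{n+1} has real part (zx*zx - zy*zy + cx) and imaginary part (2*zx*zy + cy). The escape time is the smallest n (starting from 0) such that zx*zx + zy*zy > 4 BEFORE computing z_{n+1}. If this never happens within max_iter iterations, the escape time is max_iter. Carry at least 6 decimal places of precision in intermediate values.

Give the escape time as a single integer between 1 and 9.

z_0 = 0 + 0i, c = 0.1180 + -0.9940i
Iter 1: z = 0.1180 + -0.9940i, |z|^2 = 1.0020
Iter 2: z = -0.8561 + -1.2286i, |z|^2 = 2.2423
Iter 3: z = -0.6585 + 1.1096i, |z|^2 = 1.6648
Iter 4: z = -0.6796 + -2.4553i, |z|^2 = 6.4906
Escaped at iteration 4

Answer: 4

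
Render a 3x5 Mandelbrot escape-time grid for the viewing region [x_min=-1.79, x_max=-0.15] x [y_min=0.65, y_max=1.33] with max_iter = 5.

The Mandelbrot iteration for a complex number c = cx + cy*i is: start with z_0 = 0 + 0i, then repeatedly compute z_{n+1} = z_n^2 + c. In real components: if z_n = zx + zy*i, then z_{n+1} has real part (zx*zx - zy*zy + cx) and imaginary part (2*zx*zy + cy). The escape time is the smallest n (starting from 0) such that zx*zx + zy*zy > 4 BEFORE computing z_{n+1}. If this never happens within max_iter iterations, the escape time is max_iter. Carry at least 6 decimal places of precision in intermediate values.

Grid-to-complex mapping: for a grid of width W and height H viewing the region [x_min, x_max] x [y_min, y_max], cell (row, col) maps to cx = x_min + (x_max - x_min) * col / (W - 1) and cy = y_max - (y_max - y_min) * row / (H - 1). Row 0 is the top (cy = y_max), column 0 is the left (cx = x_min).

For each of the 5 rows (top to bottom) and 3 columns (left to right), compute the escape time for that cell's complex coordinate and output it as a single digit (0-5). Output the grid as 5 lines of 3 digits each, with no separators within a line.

Answer: 122
134
135
235
345

Derivation:
(row=0, col=0): c = -1.7900 + 1.3300i → escape time 1
(row=0, col=1): c = -0.9700 + 1.3300i → escape time 2
(row=0, col=2): c = -0.1500 + 1.3300i → escape time 2
(row=1, col=0): c = -1.7900 + 1.1600i → escape time 1
(row=1, col=1): c = -0.9700 + 1.1600i → escape time 3
(row=1, col=2): c = -0.1500 + 1.1600i → escape time 4
(row=2, col=0): c = -1.7900 + 0.9900i → escape time 1
(row=2, col=1): c = -0.9700 + 0.9900i → escape time 3
(row=2, col=2): c = -0.1500 + 0.9900i → escape time 5
(row=3, col=0): c = -1.7900 + 0.8200i → escape time 2
(row=3, col=1): c = -0.9700 + 0.8200i → escape time 3
(row=3, col=2): c = -0.1500 + 0.8200i → escape time 5
(row=4, col=0): c = -1.7900 + 0.6500i → escape time 3
(row=4, col=1): c = -0.9700 + 0.6500i → escape time 4
(row=4, col=2): c = -0.1500 + 0.6500i → escape time 5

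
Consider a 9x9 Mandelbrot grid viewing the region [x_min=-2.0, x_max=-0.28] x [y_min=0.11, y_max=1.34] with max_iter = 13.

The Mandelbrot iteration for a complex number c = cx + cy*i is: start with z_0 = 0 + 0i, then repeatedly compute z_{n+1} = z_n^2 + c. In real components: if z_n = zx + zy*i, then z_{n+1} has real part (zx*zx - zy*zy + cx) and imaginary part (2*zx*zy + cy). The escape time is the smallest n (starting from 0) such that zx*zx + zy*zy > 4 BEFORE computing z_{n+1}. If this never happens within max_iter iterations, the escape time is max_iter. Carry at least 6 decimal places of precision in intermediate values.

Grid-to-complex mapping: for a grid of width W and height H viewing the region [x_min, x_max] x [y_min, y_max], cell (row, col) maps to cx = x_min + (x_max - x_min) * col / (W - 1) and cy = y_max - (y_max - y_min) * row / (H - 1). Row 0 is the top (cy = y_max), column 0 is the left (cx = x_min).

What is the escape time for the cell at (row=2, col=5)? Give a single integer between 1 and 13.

Answer: 3

Derivation:
z_0 = 0 + 0i, c = -0.9250 + 1.0325i
Iter 1: z = -0.9250 + 1.0325i, |z|^2 = 1.9217
Iter 2: z = -1.1354 + -0.8776i, |z|^2 = 2.0594
Iter 3: z = -0.4060 + 3.0255i, |z|^2 = 9.3183
Escaped at iteration 3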